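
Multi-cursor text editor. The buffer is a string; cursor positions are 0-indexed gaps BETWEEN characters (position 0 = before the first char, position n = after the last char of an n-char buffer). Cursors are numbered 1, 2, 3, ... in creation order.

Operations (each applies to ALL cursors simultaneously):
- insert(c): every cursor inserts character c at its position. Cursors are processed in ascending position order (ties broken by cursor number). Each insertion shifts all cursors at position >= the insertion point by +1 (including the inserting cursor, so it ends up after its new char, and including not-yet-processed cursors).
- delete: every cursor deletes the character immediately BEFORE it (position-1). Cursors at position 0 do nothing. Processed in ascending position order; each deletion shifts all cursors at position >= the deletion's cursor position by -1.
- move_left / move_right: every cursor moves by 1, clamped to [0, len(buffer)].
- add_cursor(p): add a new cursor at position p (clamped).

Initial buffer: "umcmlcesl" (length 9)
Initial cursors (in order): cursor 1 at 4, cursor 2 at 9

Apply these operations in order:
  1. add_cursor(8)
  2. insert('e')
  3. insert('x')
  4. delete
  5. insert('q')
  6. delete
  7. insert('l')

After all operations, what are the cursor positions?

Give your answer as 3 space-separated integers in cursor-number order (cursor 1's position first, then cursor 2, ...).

After op 1 (add_cursor(8)): buffer="umcmlcesl" (len 9), cursors c1@4 c3@8 c2@9, authorship .........
After op 2 (insert('e')): buffer="umcmelcesele" (len 12), cursors c1@5 c3@10 c2@12, authorship ....1....3.2
After op 3 (insert('x')): buffer="umcmexlcesexlex" (len 15), cursors c1@6 c3@12 c2@15, authorship ....11....33.22
After op 4 (delete): buffer="umcmelcesele" (len 12), cursors c1@5 c3@10 c2@12, authorship ....1....3.2
After op 5 (insert('q')): buffer="umcmeqlceseqleq" (len 15), cursors c1@6 c3@12 c2@15, authorship ....11....33.22
After op 6 (delete): buffer="umcmelcesele" (len 12), cursors c1@5 c3@10 c2@12, authorship ....1....3.2
After op 7 (insert('l')): buffer="umcmellcesellel" (len 15), cursors c1@6 c3@12 c2@15, authorship ....11....33.22

Answer: 6 15 12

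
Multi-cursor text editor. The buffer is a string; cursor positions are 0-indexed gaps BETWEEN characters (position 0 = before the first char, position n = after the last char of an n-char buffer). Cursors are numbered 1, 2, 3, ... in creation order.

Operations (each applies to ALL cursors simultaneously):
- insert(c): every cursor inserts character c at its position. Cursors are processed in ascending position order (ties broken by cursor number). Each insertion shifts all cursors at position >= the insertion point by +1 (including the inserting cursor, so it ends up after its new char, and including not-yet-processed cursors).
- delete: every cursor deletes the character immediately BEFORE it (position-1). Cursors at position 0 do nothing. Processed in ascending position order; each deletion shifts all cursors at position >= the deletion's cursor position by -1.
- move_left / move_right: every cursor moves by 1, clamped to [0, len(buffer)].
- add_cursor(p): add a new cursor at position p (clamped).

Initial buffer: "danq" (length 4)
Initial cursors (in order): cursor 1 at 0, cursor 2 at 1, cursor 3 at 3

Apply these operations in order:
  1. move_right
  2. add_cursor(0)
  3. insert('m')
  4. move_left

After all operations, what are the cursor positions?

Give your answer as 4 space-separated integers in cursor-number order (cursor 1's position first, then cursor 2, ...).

Answer: 2 4 7 0

Derivation:
After op 1 (move_right): buffer="danq" (len 4), cursors c1@1 c2@2 c3@4, authorship ....
After op 2 (add_cursor(0)): buffer="danq" (len 4), cursors c4@0 c1@1 c2@2 c3@4, authorship ....
After op 3 (insert('m')): buffer="mdmamnqm" (len 8), cursors c4@1 c1@3 c2@5 c3@8, authorship 4.1.2..3
After op 4 (move_left): buffer="mdmamnqm" (len 8), cursors c4@0 c1@2 c2@4 c3@7, authorship 4.1.2..3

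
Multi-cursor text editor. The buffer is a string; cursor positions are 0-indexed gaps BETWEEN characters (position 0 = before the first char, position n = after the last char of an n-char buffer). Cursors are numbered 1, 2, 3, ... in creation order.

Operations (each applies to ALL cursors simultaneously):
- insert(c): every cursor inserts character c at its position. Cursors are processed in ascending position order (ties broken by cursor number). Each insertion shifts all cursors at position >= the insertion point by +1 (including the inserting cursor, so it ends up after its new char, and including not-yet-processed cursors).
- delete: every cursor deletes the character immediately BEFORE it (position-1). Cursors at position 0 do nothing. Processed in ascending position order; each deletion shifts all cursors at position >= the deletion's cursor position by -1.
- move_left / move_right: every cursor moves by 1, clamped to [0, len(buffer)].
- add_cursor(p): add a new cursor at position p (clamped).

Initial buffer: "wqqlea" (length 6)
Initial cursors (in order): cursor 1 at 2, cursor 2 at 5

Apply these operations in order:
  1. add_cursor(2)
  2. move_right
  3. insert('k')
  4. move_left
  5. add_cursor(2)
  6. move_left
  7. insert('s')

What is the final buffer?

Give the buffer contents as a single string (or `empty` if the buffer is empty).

Answer: wsqqsskklesak

Derivation:
After op 1 (add_cursor(2)): buffer="wqqlea" (len 6), cursors c1@2 c3@2 c2@5, authorship ......
After op 2 (move_right): buffer="wqqlea" (len 6), cursors c1@3 c3@3 c2@6, authorship ......
After op 3 (insert('k')): buffer="wqqkkleak" (len 9), cursors c1@5 c3@5 c2@9, authorship ...13...2
After op 4 (move_left): buffer="wqqkkleak" (len 9), cursors c1@4 c3@4 c2@8, authorship ...13...2
After op 5 (add_cursor(2)): buffer="wqqkkleak" (len 9), cursors c4@2 c1@4 c3@4 c2@8, authorship ...13...2
After op 6 (move_left): buffer="wqqkkleak" (len 9), cursors c4@1 c1@3 c3@3 c2@7, authorship ...13...2
After op 7 (insert('s')): buffer="wsqqsskklesak" (len 13), cursors c4@2 c1@6 c3@6 c2@11, authorship .4..1313..2.2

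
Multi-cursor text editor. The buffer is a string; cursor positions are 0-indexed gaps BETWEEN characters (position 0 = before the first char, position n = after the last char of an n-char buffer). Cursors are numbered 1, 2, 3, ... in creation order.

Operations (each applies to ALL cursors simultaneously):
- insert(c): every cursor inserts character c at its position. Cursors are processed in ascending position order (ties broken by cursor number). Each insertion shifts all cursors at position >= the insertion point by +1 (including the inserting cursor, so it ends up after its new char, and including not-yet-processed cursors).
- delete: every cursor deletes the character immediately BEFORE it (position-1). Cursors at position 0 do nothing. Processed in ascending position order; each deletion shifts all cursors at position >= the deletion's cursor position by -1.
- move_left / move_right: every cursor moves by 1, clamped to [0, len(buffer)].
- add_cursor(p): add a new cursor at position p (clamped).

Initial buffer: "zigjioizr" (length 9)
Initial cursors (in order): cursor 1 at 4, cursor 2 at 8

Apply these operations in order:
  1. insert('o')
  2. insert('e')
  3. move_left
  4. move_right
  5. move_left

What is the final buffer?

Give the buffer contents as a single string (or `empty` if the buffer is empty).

Answer: zigjoeioizoer

Derivation:
After op 1 (insert('o')): buffer="zigjoioizor" (len 11), cursors c1@5 c2@10, authorship ....1....2.
After op 2 (insert('e')): buffer="zigjoeioizoer" (len 13), cursors c1@6 c2@12, authorship ....11....22.
After op 3 (move_left): buffer="zigjoeioizoer" (len 13), cursors c1@5 c2@11, authorship ....11....22.
After op 4 (move_right): buffer="zigjoeioizoer" (len 13), cursors c1@6 c2@12, authorship ....11....22.
After op 5 (move_left): buffer="zigjoeioizoer" (len 13), cursors c1@5 c2@11, authorship ....11....22.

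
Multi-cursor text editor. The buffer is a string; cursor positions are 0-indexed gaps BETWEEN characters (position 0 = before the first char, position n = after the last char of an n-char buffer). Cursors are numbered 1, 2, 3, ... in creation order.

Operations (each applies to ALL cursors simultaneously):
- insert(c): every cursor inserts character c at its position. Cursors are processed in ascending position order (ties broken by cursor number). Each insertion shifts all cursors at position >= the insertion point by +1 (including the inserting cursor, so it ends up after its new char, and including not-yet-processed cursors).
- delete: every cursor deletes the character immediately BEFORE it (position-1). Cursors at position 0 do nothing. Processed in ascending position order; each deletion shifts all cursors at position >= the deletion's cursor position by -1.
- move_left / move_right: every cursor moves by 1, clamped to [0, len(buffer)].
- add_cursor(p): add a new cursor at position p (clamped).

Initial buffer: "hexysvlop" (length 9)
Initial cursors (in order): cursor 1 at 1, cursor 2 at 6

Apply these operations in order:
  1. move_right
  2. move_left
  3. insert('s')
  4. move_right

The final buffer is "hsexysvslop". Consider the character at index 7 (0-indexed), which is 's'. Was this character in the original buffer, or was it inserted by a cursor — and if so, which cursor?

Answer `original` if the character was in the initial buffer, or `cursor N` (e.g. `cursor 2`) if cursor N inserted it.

Answer: cursor 2

Derivation:
After op 1 (move_right): buffer="hexysvlop" (len 9), cursors c1@2 c2@7, authorship .........
After op 2 (move_left): buffer="hexysvlop" (len 9), cursors c1@1 c2@6, authorship .........
After op 3 (insert('s')): buffer="hsexysvslop" (len 11), cursors c1@2 c2@8, authorship .1.....2...
After op 4 (move_right): buffer="hsexysvslop" (len 11), cursors c1@3 c2@9, authorship .1.....2...
Authorship (.=original, N=cursor N): . 1 . . . . . 2 . . .
Index 7: author = 2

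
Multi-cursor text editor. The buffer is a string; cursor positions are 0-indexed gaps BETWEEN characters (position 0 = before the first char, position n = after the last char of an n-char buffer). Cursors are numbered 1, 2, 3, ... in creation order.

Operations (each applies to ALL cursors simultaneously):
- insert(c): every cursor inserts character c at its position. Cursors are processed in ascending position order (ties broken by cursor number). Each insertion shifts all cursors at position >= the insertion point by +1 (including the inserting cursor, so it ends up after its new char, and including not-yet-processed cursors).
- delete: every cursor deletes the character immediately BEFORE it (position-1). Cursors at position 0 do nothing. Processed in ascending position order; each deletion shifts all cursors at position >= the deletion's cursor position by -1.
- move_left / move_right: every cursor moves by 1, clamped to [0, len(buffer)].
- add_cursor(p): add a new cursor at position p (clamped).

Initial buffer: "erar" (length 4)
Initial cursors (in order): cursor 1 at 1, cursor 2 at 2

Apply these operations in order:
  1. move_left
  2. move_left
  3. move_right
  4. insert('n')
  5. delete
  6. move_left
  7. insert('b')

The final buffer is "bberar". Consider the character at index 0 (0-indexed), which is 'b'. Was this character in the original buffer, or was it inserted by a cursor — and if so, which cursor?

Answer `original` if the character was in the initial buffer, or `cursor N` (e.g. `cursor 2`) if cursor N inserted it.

Answer: cursor 1

Derivation:
After op 1 (move_left): buffer="erar" (len 4), cursors c1@0 c2@1, authorship ....
After op 2 (move_left): buffer="erar" (len 4), cursors c1@0 c2@0, authorship ....
After op 3 (move_right): buffer="erar" (len 4), cursors c1@1 c2@1, authorship ....
After op 4 (insert('n')): buffer="ennrar" (len 6), cursors c1@3 c2@3, authorship .12...
After op 5 (delete): buffer="erar" (len 4), cursors c1@1 c2@1, authorship ....
After op 6 (move_left): buffer="erar" (len 4), cursors c1@0 c2@0, authorship ....
After op 7 (insert('b')): buffer="bberar" (len 6), cursors c1@2 c2@2, authorship 12....
Authorship (.=original, N=cursor N): 1 2 . . . .
Index 0: author = 1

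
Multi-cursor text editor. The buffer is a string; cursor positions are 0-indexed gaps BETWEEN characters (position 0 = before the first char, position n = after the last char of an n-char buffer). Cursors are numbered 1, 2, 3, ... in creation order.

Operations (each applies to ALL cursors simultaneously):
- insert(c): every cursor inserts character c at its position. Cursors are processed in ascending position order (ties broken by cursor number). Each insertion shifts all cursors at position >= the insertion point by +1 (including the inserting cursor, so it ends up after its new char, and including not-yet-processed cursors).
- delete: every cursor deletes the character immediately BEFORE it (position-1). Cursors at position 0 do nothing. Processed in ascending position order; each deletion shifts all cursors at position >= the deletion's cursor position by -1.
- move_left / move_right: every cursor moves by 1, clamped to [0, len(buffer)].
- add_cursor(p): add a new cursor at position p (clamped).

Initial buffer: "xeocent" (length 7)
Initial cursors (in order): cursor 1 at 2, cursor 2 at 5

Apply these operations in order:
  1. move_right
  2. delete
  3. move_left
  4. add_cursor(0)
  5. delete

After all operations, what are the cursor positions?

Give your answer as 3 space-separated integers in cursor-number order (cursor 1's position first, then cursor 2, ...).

Answer: 0 1 0

Derivation:
After op 1 (move_right): buffer="xeocent" (len 7), cursors c1@3 c2@6, authorship .......
After op 2 (delete): buffer="xecet" (len 5), cursors c1@2 c2@4, authorship .....
After op 3 (move_left): buffer="xecet" (len 5), cursors c1@1 c2@3, authorship .....
After op 4 (add_cursor(0)): buffer="xecet" (len 5), cursors c3@0 c1@1 c2@3, authorship .....
After op 5 (delete): buffer="eet" (len 3), cursors c1@0 c3@0 c2@1, authorship ...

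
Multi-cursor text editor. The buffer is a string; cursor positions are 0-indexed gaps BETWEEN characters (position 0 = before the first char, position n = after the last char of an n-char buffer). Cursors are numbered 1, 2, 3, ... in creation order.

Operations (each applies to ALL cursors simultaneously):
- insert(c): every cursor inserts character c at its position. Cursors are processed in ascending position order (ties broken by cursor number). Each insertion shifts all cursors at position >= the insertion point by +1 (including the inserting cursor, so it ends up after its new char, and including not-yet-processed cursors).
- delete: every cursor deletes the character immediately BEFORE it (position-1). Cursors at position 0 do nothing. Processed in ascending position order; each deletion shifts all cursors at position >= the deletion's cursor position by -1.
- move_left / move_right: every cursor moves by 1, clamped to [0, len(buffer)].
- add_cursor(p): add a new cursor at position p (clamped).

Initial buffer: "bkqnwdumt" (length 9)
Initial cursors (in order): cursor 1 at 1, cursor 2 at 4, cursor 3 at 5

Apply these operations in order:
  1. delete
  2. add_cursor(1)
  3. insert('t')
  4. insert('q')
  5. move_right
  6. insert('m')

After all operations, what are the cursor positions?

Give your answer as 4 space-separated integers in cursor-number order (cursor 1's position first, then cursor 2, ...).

After op 1 (delete): buffer="kqdumt" (len 6), cursors c1@0 c2@2 c3@2, authorship ......
After op 2 (add_cursor(1)): buffer="kqdumt" (len 6), cursors c1@0 c4@1 c2@2 c3@2, authorship ......
After op 3 (insert('t')): buffer="tktqttdumt" (len 10), cursors c1@1 c4@3 c2@6 c3@6, authorship 1.4.23....
After op 4 (insert('q')): buffer="tqktqqttqqdumt" (len 14), cursors c1@2 c4@5 c2@10 c3@10, authorship 11.44.2323....
After op 5 (move_right): buffer="tqktqqttqqdumt" (len 14), cursors c1@3 c4@6 c2@11 c3@11, authorship 11.44.2323....
After op 6 (insert('m')): buffer="tqkmtqqmttqqdmmumt" (len 18), cursors c1@4 c4@8 c2@15 c3@15, authorship 11.144.42323.23...

Answer: 4 15 15 8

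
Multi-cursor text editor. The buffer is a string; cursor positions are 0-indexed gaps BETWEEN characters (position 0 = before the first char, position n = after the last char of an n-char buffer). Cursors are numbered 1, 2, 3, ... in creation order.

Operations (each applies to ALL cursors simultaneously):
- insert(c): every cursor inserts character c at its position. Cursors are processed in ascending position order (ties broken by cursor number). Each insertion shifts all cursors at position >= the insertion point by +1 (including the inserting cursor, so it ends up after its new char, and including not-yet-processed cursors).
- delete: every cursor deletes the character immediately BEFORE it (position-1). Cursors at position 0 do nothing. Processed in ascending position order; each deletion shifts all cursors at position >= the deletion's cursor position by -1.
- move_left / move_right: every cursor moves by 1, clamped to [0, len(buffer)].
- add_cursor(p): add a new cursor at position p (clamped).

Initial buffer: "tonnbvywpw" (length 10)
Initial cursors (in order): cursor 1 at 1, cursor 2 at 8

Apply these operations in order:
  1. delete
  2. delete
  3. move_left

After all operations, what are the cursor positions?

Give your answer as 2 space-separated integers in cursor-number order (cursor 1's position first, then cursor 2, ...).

After op 1 (delete): buffer="onnbvypw" (len 8), cursors c1@0 c2@6, authorship ........
After op 2 (delete): buffer="onnbvpw" (len 7), cursors c1@0 c2@5, authorship .......
After op 3 (move_left): buffer="onnbvpw" (len 7), cursors c1@0 c2@4, authorship .......

Answer: 0 4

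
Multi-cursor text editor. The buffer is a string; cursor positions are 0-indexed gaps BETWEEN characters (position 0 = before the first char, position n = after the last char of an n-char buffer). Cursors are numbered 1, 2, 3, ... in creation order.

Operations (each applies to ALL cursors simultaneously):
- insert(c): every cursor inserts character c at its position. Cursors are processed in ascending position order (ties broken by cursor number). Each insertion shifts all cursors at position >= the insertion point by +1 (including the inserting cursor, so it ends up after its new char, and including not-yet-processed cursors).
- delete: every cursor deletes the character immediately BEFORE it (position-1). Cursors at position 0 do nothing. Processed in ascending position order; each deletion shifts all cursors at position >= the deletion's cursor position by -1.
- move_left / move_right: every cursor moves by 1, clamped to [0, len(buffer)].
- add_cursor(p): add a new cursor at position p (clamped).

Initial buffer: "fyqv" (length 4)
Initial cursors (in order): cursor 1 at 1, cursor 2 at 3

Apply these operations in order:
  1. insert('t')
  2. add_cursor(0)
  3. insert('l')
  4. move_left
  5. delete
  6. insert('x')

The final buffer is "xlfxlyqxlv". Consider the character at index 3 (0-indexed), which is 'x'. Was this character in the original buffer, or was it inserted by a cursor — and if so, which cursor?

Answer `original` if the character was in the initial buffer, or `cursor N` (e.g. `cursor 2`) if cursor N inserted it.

Answer: cursor 1

Derivation:
After op 1 (insert('t')): buffer="ftyqtv" (len 6), cursors c1@2 c2@5, authorship .1..2.
After op 2 (add_cursor(0)): buffer="ftyqtv" (len 6), cursors c3@0 c1@2 c2@5, authorship .1..2.
After op 3 (insert('l')): buffer="lftlyqtlv" (len 9), cursors c3@1 c1@4 c2@8, authorship 3.11..22.
After op 4 (move_left): buffer="lftlyqtlv" (len 9), cursors c3@0 c1@3 c2@7, authorship 3.11..22.
After op 5 (delete): buffer="lflyqlv" (len 7), cursors c3@0 c1@2 c2@5, authorship 3.1..2.
After op 6 (insert('x')): buffer="xlfxlyqxlv" (len 10), cursors c3@1 c1@4 c2@8, authorship 33.11..22.
Authorship (.=original, N=cursor N): 3 3 . 1 1 . . 2 2 .
Index 3: author = 1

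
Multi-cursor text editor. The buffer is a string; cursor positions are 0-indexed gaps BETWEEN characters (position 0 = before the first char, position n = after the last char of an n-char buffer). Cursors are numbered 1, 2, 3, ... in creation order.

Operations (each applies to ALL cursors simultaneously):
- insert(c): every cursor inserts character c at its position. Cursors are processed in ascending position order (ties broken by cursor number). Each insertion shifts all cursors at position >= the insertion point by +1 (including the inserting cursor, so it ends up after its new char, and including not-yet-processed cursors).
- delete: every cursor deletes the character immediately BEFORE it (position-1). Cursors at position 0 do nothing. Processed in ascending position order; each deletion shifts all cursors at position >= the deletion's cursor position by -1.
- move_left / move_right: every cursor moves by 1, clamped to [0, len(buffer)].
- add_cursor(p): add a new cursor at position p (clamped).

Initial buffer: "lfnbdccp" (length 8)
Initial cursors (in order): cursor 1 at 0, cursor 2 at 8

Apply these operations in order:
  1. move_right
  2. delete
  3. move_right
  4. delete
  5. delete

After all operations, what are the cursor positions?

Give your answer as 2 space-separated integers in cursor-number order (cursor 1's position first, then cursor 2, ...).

Answer: 0 3

Derivation:
After op 1 (move_right): buffer="lfnbdccp" (len 8), cursors c1@1 c2@8, authorship ........
After op 2 (delete): buffer="fnbdcc" (len 6), cursors c1@0 c2@6, authorship ......
After op 3 (move_right): buffer="fnbdcc" (len 6), cursors c1@1 c2@6, authorship ......
After op 4 (delete): buffer="nbdc" (len 4), cursors c1@0 c2@4, authorship ....
After op 5 (delete): buffer="nbd" (len 3), cursors c1@0 c2@3, authorship ...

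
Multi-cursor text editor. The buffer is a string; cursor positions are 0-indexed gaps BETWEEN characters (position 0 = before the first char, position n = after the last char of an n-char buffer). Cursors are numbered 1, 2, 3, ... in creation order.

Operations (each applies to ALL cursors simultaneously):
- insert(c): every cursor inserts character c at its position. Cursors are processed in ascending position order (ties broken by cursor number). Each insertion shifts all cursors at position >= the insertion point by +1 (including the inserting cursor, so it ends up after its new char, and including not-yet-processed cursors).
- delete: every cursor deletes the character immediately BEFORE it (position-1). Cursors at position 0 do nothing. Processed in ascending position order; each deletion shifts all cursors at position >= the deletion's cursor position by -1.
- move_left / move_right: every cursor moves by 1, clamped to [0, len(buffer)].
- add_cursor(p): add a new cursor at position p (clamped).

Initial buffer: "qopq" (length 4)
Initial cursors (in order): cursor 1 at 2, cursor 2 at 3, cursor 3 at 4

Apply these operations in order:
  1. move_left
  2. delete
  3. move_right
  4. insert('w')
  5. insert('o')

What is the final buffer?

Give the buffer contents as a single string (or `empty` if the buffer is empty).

After op 1 (move_left): buffer="qopq" (len 4), cursors c1@1 c2@2 c3@3, authorship ....
After op 2 (delete): buffer="q" (len 1), cursors c1@0 c2@0 c3@0, authorship .
After op 3 (move_right): buffer="q" (len 1), cursors c1@1 c2@1 c3@1, authorship .
After op 4 (insert('w')): buffer="qwww" (len 4), cursors c1@4 c2@4 c3@4, authorship .123
After op 5 (insert('o')): buffer="qwwwooo" (len 7), cursors c1@7 c2@7 c3@7, authorship .123123

Answer: qwwwooo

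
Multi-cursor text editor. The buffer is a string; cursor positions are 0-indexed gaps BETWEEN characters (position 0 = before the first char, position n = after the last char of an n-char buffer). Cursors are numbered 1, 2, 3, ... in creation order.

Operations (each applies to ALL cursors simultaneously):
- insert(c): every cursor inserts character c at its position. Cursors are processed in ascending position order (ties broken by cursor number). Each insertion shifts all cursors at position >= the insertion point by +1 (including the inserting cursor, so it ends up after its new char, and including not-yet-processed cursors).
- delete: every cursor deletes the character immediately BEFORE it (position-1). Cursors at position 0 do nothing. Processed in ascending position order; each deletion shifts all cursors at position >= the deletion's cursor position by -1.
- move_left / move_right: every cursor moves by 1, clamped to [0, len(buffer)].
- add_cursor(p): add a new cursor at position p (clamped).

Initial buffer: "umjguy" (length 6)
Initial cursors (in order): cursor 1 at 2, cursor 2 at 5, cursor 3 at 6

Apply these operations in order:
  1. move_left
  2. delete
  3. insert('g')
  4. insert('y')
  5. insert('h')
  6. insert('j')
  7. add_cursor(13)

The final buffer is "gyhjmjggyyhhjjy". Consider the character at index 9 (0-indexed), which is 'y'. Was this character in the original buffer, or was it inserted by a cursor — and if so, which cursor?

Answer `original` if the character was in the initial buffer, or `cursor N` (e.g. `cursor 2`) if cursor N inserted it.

After op 1 (move_left): buffer="umjguy" (len 6), cursors c1@1 c2@4 c3@5, authorship ......
After op 2 (delete): buffer="mjy" (len 3), cursors c1@0 c2@2 c3@2, authorship ...
After op 3 (insert('g')): buffer="gmjggy" (len 6), cursors c1@1 c2@5 c3@5, authorship 1..23.
After op 4 (insert('y')): buffer="gymjggyyy" (len 9), cursors c1@2 c2@8 c3@8, authorship 11..2323.
After op 5 (insert('h')): buffer="gyhmjggyyhhy" (len 12), cursors c1@3 c2@11 c3@11, authorship 111..232323.
After op 6 (insert('j')): buffer="gyhjmjggyyhhjjy" (len 15), cursors c1@4 c2@14 c3@14, authorship 1111..23232323.
After op 7 (add_cursor(13)): buffer="gyhjmjggyyhhjjy" (len 15), cursors c1@4 c4@13 c2@14 c3@14, authorship 1111..23232323.
Authorship (.=original, N=cursor N): 1 1 1 1 . . 2 3 2 3 2 3 2 3 .
Index 9: author = 3

Answer: cursor 3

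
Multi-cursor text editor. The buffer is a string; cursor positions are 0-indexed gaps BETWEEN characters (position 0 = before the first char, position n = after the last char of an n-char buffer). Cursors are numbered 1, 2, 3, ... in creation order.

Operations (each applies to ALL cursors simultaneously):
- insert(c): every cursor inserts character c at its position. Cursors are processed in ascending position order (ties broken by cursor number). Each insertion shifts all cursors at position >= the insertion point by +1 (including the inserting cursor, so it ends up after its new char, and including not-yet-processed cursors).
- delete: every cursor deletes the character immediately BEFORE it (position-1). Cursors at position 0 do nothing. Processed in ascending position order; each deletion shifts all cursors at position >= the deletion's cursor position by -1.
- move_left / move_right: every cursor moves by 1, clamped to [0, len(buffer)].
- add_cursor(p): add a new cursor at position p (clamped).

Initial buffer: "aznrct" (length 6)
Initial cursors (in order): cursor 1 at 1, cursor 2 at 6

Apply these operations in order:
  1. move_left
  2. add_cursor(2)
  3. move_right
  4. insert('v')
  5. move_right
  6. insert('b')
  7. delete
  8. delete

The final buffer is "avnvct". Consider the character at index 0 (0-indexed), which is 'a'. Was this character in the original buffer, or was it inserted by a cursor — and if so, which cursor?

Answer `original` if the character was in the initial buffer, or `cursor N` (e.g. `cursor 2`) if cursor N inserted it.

Answer: original

Derivation:
After op 1 (move_left): buffer="aznrct" (len 6), cursors c1@0 c2@5, authorship ......
After op 2 (add_cursor(2)): buffer="aznrct" (len 6), cursors c1@0 c3@2 c2@5, authorship ......
After op 3 (move_right): buffer="aznrct" (len 6), cursors c1@1 c3@3 c2@6, authorship ......
After op 4 (insert('v')): buffer="avznvrctv" (len 9), cursors c1@2 c3@5 c2@9, authorship .1..3...2
After op 5 (move_right): buffer="avznvrctv" (len 9), cursors c1@3 c3@6 c2@9, authorship .1..3...2
After op 6 (insert('b')): buffer="avzbnvrbctvb" (len 12), cursors c1@4 c3@8 c2@12, authorship .1.1.3.3..22
After op 7 (delete): buffer="avznvrctv" (len 9), cursors c1@3 c3@6 c2@9, authorship .1..3...2
After op 8 (delete): buffer="avnvct" (len 6), cursors c1@2 c3@4 c2@6, authorship .1.3..
Authorship (.=original, N=cursor N): . 1 . 3 . .
Index 0: author = original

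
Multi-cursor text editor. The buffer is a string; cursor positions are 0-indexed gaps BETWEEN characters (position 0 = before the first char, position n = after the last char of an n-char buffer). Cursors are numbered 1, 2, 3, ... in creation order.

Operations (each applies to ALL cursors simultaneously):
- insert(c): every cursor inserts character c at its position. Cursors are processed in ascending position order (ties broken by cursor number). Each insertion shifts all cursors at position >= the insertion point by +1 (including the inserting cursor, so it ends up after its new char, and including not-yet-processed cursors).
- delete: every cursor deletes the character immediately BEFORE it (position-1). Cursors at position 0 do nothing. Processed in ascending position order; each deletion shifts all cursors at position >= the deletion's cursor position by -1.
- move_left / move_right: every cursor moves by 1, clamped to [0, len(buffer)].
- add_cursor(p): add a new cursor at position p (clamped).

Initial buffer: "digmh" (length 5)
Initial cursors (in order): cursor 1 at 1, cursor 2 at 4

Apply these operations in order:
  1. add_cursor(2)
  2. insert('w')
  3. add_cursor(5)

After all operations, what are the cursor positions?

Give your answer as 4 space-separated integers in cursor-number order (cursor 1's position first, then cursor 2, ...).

After op 1 (add_cursor(2)): buffer="digmh" (len 5), cursors c1@1 c3@2 c2@4, authorship .....
After op 2 (insert('w')): buffer="dwiwgmwh" (len 8), cursors c1@2 c3@4 c2@7, authorship .1.3..2.
After op 3 (add_cursor(5)): buffer="dwiwgmwh" (len 8), cursors c1@2 c3@4 c4@5 c2@7, authorship .1.3..2.

Answer: 2 7 4 5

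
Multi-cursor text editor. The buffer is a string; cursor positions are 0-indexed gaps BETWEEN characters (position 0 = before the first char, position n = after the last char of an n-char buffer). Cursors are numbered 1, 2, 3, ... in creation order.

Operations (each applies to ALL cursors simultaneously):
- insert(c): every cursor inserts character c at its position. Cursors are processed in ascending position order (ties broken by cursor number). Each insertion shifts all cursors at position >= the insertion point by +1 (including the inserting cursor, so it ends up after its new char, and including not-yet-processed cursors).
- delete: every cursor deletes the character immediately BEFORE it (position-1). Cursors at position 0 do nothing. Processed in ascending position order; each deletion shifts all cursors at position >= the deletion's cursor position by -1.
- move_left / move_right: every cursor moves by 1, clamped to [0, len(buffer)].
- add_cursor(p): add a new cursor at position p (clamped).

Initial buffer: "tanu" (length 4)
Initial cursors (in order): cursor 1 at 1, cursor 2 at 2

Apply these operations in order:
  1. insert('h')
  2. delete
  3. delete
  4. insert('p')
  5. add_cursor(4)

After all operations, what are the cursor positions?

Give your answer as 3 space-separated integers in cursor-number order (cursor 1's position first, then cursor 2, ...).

Answer: 2 2 4

Derivation:
After op 1 (insert('h')): buffer="thahnu" (len 6), cursors c1@2 c2@4, authorship .1.2..
After op 2 (delete): buffer="tanu" (len 4), cursors c1@1 c2@2, authorship ....
After op 3 (delete): buffer="nu" (len 2), cursors c1@0 c2@0, authorship ..
After op 4 (insert('p')): buffer="ppnu" (len 4), cursors c1@2 c2@2, authorship 12..
After op 5 (add_cursor(4)): buffer="ppnu" (len 4), cursors c1@2 c2@2 c3@4, authorship 12..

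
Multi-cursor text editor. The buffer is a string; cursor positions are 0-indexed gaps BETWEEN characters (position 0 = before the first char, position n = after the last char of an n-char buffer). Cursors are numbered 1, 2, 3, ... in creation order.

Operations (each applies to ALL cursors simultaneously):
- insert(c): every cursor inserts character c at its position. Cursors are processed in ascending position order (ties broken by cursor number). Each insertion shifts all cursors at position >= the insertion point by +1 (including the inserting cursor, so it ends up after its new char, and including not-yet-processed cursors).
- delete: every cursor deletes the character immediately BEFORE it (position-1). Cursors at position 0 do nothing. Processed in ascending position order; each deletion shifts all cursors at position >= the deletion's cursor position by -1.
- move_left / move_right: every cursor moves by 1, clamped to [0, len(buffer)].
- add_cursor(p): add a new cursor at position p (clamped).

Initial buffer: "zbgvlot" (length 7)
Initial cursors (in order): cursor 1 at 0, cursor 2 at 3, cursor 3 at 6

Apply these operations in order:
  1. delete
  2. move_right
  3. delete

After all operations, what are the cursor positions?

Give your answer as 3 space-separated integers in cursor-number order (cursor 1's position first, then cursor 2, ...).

After op 1 (delete): buffer="zbvlt" (len 5), cursors c1@0 c2@2 c3@4, authorship .....
After op 2 (move_right): buffer="zbvlt" (len 5), cursors c1@1 c2@3 c3@5, authorship .....
After op 3 (delete): buffer="bl" (len 2), cursors c1@0 c2@1 c3@2, authorship ..

Answer: 0 1 2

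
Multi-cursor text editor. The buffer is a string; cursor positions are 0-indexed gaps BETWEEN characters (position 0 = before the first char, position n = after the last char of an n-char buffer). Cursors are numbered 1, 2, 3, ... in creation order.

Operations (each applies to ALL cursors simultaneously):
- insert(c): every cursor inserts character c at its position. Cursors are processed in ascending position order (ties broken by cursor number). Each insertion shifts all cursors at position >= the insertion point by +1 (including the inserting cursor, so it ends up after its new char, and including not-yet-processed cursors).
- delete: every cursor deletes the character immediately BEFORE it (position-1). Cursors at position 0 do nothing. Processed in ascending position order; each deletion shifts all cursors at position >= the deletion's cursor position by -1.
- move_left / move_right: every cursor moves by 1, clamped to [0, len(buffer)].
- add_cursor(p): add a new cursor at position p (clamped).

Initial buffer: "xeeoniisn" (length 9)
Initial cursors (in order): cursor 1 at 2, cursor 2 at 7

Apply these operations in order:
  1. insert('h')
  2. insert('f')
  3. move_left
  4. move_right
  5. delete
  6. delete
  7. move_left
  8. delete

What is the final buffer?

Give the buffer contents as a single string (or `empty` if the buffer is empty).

Answer: eeonisn

Derivation:
After op 1 (insert('h')): buffer="xeheoniihsn" (len 11), cursors c1@3 c2@9, authorship ..1.....2..
After op 2 (insert('f')): buffer="xehfeoniihfsn" (len 13), cursors c1@4 c2@11, authorship ..11.....22..
After op 3 (move_left): buffer="xehfeoniihfsn" (len 13), cursors c1@3 c2@10, authorship ..11.....22..
After op 4 (move_right): buffer="xehfeoniihfsn" (len 13), cursors c1@4 c2@11, authorship ..11.....22..
After op 5 (delete): buffer="xeheoniihsn" (len 11), cursors c1@3 c2@9, authorship ..1.....2..
After op 6 (delete): buffer="xeeoniisn" (len 9), cursors c1@2 c2@7, authorship .........
After op 7 (move_left): buffer="xeeoniisn" (len 9), cursors c1@1 c2@6, authorship .........
After op 8 (delete): buffer="eeonisn" (len 7), cursors c1@0 c2@4, authorship .......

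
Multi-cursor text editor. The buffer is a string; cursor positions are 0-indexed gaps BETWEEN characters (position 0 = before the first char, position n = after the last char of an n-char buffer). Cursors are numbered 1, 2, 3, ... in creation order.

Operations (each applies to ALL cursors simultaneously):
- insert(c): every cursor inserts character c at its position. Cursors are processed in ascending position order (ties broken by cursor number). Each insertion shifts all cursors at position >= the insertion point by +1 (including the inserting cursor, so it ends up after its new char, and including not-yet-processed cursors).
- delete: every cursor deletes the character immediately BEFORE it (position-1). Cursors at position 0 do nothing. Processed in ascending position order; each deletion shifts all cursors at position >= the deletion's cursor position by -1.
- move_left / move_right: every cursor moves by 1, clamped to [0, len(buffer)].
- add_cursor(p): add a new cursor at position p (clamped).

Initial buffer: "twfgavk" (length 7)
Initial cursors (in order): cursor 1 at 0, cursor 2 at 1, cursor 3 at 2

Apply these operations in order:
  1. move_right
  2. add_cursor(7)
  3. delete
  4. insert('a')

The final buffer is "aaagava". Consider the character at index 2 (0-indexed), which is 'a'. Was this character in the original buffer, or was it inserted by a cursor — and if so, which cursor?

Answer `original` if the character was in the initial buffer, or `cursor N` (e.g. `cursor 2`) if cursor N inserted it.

Answer: cursor 3

Derivation:
After op 1 (move_right): buffer="twfgavk" (len 7), cursors c1@1 c2@2 c3@3, authorship .......
After op 2 (add_cursor(7)): buffer="twfgavk" (len 7), cursors c1@1 c2@2 c3@3 c4@7, authorship .......
After op 3 (delete): buffer="gav" (len 3), cursors c1@0 c2@0 c3@0 c4@3, authorship ...
After op 4 (insert('a')): buffer="aaagava" (len 7), cursors c1@3 c2@3 c3@3 c4@7, authorship 123...4
Authorship (.=original, N=cursor N): 1 2 3 . . . 4
Index 2: author = 3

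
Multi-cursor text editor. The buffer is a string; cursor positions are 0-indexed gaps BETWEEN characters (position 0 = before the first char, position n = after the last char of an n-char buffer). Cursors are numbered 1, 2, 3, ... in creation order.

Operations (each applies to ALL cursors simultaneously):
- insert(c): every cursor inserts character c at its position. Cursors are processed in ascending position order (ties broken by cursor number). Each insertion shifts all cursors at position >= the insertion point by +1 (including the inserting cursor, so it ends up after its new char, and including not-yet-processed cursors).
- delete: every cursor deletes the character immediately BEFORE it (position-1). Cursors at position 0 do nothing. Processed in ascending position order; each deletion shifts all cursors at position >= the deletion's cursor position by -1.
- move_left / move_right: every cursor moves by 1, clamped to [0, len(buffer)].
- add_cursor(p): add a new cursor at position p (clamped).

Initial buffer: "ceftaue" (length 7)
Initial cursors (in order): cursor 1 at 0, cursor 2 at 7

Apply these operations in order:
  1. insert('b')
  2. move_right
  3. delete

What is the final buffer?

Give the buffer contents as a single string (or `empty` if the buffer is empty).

After op 1 (insert('b')): buffer="bceftaueb" (len 9), cursors c1@1 c2@9, authorship 1.......2
After op 2 (move_right): buffer="bceftaueb" (len 9), cursors c1@2 c2@9, authorship 1.......2
After op 3 (delete): buffer="beftaue" (len 7), cursors c1@1 c2@7, authorship 1......

Answer: beftaue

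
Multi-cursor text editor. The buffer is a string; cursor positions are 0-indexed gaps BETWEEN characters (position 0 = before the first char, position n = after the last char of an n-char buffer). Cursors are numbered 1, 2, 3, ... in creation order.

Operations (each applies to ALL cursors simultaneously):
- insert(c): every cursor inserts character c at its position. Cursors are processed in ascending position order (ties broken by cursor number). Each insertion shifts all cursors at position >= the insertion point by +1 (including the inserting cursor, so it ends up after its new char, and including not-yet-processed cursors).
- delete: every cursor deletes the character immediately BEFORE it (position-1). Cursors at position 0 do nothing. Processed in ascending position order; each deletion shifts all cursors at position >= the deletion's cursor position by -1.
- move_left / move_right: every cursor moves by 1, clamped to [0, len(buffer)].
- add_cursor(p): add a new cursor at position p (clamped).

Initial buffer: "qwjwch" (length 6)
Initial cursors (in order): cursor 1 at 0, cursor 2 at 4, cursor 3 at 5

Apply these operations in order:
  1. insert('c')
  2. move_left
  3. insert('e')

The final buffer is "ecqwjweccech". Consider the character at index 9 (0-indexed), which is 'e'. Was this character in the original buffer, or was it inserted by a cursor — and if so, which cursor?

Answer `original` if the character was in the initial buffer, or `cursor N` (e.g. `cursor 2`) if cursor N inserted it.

After op 1 (insert('c')): buffer="cqwjwccch" (len 9), cursors c1@1 c2@6 c3@8, authorship 1....2.3.
After op 2 (move_left): buffer="cqwjwccch" (len 9), cursors c1@0 c2@5 c3@7, authorship 1....2.3.
After op 3 (insert('e')): buffer="ecqwjweccech" (len 12), cursors c1@1 c2@7 c3@10, authorship 11....22.33.
Authorship (.=original, N=cursor N): 1 1 . . . . 2 2 . 3 3 .
Index 9: author = 3

Answer: cursor 3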